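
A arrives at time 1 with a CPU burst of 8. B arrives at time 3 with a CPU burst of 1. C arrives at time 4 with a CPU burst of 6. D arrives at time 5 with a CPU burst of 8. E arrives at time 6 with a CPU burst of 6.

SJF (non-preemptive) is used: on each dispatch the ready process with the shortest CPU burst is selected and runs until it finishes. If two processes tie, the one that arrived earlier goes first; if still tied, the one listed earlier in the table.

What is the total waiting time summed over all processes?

Gantt: | idle 0-1 | A 1-9 | B 9-10 | C 10-16 | E 16-22 | D 22-30 |
Completion: A=9  B=10  C=16  D=30  E=22
Turnaround (C−A): A=8  B=7  C=12  D=25  E=16
Waiting = turnaround − burst: A=0, B=6, C=6, D=17, E=10
Total waiting = 0 + 6 + 6 + 17 + 10 = 39

39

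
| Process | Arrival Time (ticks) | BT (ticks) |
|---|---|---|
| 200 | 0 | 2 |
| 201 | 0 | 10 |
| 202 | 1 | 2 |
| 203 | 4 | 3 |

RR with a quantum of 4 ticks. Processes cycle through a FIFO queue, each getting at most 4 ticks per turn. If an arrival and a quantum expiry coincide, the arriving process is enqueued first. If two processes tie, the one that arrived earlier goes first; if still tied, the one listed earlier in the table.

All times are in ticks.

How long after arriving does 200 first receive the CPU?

0

Schedule: | 200 0-2 | 201 2-6 | 202 6-8 | 203 8-11 | 201 11-17 |
Completion: 200=2  201=17  202=8  203=11
Response(200) = first start − arrival = 0 − 0 = 0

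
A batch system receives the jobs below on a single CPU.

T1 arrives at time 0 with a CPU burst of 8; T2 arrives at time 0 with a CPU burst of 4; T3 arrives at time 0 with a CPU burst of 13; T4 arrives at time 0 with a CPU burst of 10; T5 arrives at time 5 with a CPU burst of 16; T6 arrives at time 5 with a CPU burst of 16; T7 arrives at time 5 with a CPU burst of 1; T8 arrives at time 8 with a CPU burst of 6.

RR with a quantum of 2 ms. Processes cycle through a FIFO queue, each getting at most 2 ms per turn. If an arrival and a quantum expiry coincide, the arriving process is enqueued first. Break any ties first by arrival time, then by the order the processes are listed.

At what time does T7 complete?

17

Schedule: | T1 0-2 | T2 2-4 | T3 4-6 | T4 6-8 | T1 8-10 | T2 10-12 | T5 12-14 | T6 14-16 | T7 16-17 | T3 17-19 | T8 19-21 | T4 21-23 | T1 23-25 | T5 25-27 | T6 27-29 | T3 29-31 | T8 31-33 | T4 33-35 | T1 35-37 | T5 37-39 | T6 39-41 | T3 41-43 | T8 43-45 | T4 45-47 | T5 47-49 | T6 49-51 | T3 51-53 | T4 53-55 | T5 55-57 | T6 57-59 | T3 59-61 | T5 61-63 | T6 63-65 | T3 65-66 | T5 66-68 | T6 68-70 | T5 70-72 | T6 72-74 |
Completion: T1=37  T2=12  T3=66  T4=55  T5=72  T6=74  T7=17  T8=45
Turnaround (C−A): T1=37  T2=12  T3=66  T4=55  T5=67  T6=69  T7=12  T8=37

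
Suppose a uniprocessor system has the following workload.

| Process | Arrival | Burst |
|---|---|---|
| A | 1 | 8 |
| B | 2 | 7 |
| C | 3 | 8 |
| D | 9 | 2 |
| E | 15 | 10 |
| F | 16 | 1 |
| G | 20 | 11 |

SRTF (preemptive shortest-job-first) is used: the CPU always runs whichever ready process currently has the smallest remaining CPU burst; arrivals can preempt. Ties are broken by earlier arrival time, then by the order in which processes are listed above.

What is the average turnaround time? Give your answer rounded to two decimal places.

Gantt: | idle 0-1 | A 1-9 | D 9-11 | B 11-16 | F 16-17 | B 17-19 | C 19-27 | E 27-37 | G 37-48 |
Completion: A=9  B=19  C=27  D=11  E=37  F=17  G=48
Turnaround times: A=8, B=17, C=24, D=2, E=22, F=1, G=28
Average turnaround = (8+17+24+2+22+1+28) / 7 = 102/7 = 14.57

14.57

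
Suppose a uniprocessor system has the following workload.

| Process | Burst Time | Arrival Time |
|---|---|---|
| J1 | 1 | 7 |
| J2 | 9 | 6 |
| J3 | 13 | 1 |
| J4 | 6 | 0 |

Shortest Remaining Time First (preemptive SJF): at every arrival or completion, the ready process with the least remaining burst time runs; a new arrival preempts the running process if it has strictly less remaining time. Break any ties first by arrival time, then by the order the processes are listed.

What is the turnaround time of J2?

Schedule: | J4 0-6 | J2 6-7 | J1 7-8 | J2 8-16 | J3 16-29 |
Completion: J1=8  J2=16  J3=29  J4=6
Turnaround (C−A): J1=1  J2=10  J3=28  J4=6
Turnaround(J2) = completion − arrival = 16 − 6 = 10

10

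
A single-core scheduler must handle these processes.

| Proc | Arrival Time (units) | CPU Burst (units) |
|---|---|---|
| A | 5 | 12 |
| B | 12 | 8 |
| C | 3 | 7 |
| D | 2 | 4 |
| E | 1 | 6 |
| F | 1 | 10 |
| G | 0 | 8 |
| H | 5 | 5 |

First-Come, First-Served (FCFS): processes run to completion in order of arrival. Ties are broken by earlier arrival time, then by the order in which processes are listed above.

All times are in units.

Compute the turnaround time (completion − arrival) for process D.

Schedule: | G 0-8 | E 8-14 | F 14-24 | D 24-28 | C 28-35 | A 35-47 | H 47-52 | B 52-60 |
Completion: A=47  B=60  C=35  D=28  E=14  F=24  G=8  H=52
Turnaround(D) = completion − arrival = 28 − 2 = 26

26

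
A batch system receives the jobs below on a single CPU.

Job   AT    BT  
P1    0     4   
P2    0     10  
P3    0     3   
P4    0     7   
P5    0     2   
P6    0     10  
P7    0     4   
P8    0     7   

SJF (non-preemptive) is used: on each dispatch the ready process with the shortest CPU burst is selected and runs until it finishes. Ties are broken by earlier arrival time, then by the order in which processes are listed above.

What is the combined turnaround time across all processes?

Timeline: | P5 0-2 | P3 2-5 | P1 5-9 | P7 9-13 | P4 13-20 | P8 20-27 | P2 27-37 | P6 37-47 |
Completion: P1=9  P2=37  P3=5  P4=20  P5=2  P6=47  P7=13  P8=27
Turnaround (C−A): P1=9  P2=37  P3=5  P4=20  P5=2  P6=47  P7=13  P8=27
Turnaround = completion − arrival: P1=9, P2=37, P3=5, P4=20, P5=2, P6=47, P7=13, P8=27
Total turnaround = 9 + 37 + 5 + 20 + 2 + 47 + 13 + 27 = 160

160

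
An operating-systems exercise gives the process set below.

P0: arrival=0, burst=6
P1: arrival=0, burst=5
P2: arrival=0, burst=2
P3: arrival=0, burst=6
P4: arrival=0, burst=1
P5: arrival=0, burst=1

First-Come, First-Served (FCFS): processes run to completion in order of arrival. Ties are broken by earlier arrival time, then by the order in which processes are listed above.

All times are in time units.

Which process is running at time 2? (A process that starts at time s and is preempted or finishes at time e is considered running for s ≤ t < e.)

P0

Gantt: | P0 0-6 | P1 6-11 | P2 11-13 | P3 13-19 | P4 19-20 | P5 20-21 |
Completion: P0=6  P1=11  P2=13  P3=19  P4=20  P5=21
Turnaround (C−A): P0=6  P1=11  P2=13  P3=19  P4=20  P5=21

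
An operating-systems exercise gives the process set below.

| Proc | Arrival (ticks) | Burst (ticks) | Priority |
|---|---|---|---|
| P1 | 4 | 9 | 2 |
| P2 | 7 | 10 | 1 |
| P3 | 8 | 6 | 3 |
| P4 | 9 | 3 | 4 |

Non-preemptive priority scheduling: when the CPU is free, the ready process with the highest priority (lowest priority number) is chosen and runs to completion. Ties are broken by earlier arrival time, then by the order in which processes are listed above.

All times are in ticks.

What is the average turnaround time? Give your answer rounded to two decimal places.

Schedule: | idle 0-4 | P1 4-13 | P2 13-23 | P3 23-29 | P4 29-32 |
Completion: P1=13  P2=23  P3=29  P4=32
Turnaround times: P1=9, P2=16, P3=21, P4=23
Average turnaround = (9+16+21+23) / 4 = 69/4 = 17.25

17.25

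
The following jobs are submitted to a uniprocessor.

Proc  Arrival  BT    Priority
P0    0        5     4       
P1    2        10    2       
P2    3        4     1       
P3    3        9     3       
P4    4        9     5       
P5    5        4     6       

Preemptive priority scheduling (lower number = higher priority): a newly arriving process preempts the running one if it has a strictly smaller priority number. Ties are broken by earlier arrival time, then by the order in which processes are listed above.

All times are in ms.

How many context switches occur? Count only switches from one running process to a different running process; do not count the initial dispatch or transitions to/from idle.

Schedule: | P0 0-2 | P1 2-3 | P2 3-7 | P1 7-16 | P3 16-25 | P0 25-28 | P4 28-37 | P5 37-41 |
Completion: P0=28  P1=16  P2=7  P3=25  P4=37  P5=41
Turnaround (C−A): P0=28  P1=14  P2=4  P3=22  P4=33  P5=36

7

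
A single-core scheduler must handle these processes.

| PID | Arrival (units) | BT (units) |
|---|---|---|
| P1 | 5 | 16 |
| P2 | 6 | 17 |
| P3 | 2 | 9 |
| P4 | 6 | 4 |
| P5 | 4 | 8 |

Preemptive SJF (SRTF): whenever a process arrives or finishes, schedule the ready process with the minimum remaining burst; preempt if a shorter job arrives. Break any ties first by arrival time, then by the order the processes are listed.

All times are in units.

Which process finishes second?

P3

Gantt: | idle 0-2 | P3 2-6 | P4 6-10 | P3 10-15 | P5 15-23 | P1 23-39 | P2 39-56 |
Completion: P1=39  P2=56  P3=15  P4=10  P5=23
Turnaround (C−A): P1=34  P2=50  P3=13  P4=4  P5=19
Finish order: P4 → P3 → P5 → P1 → P2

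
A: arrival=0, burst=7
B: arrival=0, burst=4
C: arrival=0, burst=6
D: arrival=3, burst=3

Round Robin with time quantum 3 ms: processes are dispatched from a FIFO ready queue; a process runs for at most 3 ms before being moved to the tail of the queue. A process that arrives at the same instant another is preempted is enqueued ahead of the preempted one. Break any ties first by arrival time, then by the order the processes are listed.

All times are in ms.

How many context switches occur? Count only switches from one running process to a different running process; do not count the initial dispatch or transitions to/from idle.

Timeline: | A 0-3 | B 3-6 | C 6-9 | D 9-12 | A 12-15 | B 15-16 | C 16-19 | A 19-20 |
Completion: A=20  B=16  C=19  D=12
Turnaround (C−A): A=20  B=16  C=19  D=9

7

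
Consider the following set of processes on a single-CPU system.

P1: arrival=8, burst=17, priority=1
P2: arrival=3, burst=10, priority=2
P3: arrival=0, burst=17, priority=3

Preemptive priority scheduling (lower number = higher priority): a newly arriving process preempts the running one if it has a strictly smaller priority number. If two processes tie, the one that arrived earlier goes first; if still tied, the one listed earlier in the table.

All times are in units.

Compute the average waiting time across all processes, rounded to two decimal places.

14.67

Schedule: | P3 0-3 | P2 3-8 | P1 8-25 | P2 25-30 | P3 30-44 |
Completion: P1=25  P2=30  P3=44
Waiting times: P1=0, P2=17, P3=27
Average waiting = (0+17+27) / 3 = 44/3 = 14.67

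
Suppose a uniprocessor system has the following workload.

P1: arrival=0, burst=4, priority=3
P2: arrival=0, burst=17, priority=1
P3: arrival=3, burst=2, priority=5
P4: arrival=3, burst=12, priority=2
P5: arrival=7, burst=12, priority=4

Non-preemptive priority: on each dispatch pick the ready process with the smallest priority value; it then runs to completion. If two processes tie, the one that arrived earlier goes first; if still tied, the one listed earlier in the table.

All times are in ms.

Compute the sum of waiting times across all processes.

Schedule: | P2 0-17 | P4 17-29 | P1 29-33 | P5 33-45 | P3 45-47 |
Completion: P1=33  P2=17  P3=47  P4=29  P5=45
Turnaround (C−A): P1=33  P2=17  P3=44  P4=26  P5=38
Waiting = turnaround − burst: P1=29, P2=0, P3=42, P4=14, P5=26
Total waiting = 29 + 0 + 42 + 14 + 26 = 111

111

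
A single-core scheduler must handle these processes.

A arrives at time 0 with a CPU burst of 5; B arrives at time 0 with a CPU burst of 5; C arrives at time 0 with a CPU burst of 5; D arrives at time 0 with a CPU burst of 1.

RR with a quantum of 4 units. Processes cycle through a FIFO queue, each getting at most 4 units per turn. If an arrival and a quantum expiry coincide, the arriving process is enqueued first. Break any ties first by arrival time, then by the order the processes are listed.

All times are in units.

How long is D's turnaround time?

Timeline: | A 0-4 | B 4-8 | C 8-12 | D 12-13 | A 13-14 | B 14-15 | C 15-16 |
Completion: A=14  B=15  C=16  D=13
Turnaround (C−A): A=14  B=15  C=16  D=13
Turnaround(D) = completion − arrival = 13 − 0 = 13

13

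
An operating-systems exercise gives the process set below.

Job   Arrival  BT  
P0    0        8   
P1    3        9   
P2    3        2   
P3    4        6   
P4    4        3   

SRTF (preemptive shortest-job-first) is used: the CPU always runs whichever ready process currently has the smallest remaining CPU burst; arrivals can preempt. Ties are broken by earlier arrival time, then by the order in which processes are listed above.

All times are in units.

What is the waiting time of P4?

Gantt: | P0 0-3 | P2 3-5 | P4 5-8 | P0 8-13 | P3 13-19 | P1 19-28 |
Completion: P0=13  P1=28  P2=5  P3=19  P4=8
Turnaround (C−A): P0=13  P1=25  P2=2  P3=15  P4=4
Waiting(P4) = turnaround − burst = 4 − 3 = 1

1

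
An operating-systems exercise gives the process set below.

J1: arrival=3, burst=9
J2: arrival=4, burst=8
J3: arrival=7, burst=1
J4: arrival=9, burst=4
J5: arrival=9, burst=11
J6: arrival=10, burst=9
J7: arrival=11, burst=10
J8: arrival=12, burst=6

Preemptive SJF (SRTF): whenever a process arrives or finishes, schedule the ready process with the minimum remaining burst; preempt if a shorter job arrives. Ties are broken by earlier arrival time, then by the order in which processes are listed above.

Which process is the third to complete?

Timeline: | idle 0-3 | J1 3-7 | J3 7-8 | J1 8-13 | J4 13-17 | J8 17-23 | J2 23-31 | J6 31-40 | J7 40-50 | J5 50-61 |
Completion: J1=13  J2=31  J3=8  J4=17  J5=61  J6=40  J7=50  J8=23
Turnaround (C−A): J1=10  J2=27  J3=1  J4=8  J5=52  J6=30  J7=39  J8=11
Finish order: J3 → J1 → J4 → J8 → J2 → J6 → J7 → J5

J4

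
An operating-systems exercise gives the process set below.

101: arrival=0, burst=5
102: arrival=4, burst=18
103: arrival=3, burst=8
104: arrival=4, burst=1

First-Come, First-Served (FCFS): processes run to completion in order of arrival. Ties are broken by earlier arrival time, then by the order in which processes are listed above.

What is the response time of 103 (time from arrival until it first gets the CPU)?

2

Schedule: | 101 0-5 | 103 5-13 | 102 13-31 | 104 31-32 |
Completion: 101=5  102=31  103=13  104=32
Turnaround (C−A): 101=5  102=27  103=10  104=28
Response(103) = first start − arrival = 5 − 3 = 2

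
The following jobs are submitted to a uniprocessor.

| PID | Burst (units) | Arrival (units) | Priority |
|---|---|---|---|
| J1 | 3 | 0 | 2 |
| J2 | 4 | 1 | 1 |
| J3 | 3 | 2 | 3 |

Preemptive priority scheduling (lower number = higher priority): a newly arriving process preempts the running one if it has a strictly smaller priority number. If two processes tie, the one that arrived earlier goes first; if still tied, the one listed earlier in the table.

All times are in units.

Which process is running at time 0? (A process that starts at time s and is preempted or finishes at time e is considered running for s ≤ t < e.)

J1

Timeline: | J1 0-1 | J2 1-5 | J1 5-7 | J3 7-10 |
Completion: J1=7  J2=5  J3=10
Turnaround (C−A): J1=7  J2=4  J3=8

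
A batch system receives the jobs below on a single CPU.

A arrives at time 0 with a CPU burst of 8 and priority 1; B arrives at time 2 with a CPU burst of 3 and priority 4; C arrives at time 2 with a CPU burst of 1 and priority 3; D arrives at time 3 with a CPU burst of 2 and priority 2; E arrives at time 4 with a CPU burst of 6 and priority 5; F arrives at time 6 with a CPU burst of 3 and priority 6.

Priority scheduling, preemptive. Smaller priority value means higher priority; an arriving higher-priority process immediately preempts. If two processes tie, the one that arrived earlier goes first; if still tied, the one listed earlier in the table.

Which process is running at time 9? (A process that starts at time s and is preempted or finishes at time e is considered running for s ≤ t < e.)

Gantt: | A 0-8 | D 8-10 | C 10-11 | B 11-14 | E 14-20 | F 20-23 |
Completion: A=8  B=14  C=11  D=10  E=20  F=23
Turnaround (C−A): A=8  B=12  C=9  D=7  E=16  F=17

D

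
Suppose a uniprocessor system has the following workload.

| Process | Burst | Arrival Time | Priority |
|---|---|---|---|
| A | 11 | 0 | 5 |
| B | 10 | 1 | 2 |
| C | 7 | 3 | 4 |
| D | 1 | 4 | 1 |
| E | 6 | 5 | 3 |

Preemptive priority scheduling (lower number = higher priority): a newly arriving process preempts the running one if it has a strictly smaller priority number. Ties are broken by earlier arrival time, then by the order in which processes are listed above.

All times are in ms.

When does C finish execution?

25

Gantt: | A 0-1 | B 1-4 | D 4-5 | B 5-12 | E 12-18 | C 18-25 | A 25-35 |
Completion: A=35  B=12  C=25  D=5  E=18
Turnaround (C−A): A=35  B=11  C=22  D=1  E=13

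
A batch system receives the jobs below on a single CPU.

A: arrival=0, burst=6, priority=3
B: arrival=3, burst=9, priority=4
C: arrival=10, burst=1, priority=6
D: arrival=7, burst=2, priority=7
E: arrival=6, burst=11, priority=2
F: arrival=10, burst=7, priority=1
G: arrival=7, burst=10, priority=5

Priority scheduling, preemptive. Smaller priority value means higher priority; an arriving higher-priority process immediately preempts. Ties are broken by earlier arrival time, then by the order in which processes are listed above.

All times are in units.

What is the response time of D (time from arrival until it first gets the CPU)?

Schedule: | A 0-6 | E 6-10 | F 10-17 | E 17-24 | B 24-33 | G 33-43 | C 43-44 | D 44-46 |
Completion: A=6  B=33  C=44  D=46  E=24  F=17  G=43
Turnaround (C−A): A=6  B=30  C=34  D=39  E=18  F=7  G=36
Response(D) = first start − arrival = 44 − 7 = 37

37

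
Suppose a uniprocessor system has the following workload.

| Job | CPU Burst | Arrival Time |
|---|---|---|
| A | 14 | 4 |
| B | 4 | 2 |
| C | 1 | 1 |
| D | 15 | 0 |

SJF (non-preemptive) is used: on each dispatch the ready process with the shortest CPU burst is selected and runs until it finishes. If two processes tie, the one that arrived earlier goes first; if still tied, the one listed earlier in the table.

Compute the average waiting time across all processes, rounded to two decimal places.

11.00

Gantt: | D 0-15 | C 15-16 | B 16-20 | A 20-34 |
Completion: A=34  B=20  C=16  D=15
Turnaround (C−A): A=30  B=18  C=15  D=15
Waiting times: A=16, B=14, C=14, D=0
Average waiting = (16+14+14+0) / 4 = 44/4 = 11.00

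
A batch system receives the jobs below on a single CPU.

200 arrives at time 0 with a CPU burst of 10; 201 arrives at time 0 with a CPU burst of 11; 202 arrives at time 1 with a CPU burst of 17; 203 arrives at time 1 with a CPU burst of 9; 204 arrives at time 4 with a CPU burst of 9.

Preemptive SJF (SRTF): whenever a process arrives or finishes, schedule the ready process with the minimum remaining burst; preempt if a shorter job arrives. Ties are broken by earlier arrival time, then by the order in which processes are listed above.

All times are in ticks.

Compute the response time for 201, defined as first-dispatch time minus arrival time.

28

Timeline: | 200 0-10 | 203 10-19 | 204 19-28 | 201 28-39 | 202 39-56 |
Completion: 200=10  201=39  202=56  203=19  204=28
Turnaround (C−A): 200=10  201=39  202=55  203=18  204=24
Response(201) = first start − arrival = 28 − 0 = 28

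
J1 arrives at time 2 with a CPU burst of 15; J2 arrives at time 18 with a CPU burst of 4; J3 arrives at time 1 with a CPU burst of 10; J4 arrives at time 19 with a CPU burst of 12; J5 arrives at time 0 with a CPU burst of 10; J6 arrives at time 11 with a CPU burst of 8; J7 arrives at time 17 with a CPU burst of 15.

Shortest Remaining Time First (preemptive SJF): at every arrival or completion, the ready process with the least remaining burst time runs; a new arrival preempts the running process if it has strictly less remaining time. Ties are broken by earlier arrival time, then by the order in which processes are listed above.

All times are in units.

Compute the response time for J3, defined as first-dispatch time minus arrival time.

Gantt: | J5 0-10 | J3 10-11 | J6 11-19 | J2 19-23 | J3 23-32 | J4 32-44 | J1 44-59 | J7 59-74 |
Completion: J1=59  J2=23  J3=32  J4=44  J5=10  J6=19  J7=74
Response(J3) = first start − arrival = 10 − 1 = 9

9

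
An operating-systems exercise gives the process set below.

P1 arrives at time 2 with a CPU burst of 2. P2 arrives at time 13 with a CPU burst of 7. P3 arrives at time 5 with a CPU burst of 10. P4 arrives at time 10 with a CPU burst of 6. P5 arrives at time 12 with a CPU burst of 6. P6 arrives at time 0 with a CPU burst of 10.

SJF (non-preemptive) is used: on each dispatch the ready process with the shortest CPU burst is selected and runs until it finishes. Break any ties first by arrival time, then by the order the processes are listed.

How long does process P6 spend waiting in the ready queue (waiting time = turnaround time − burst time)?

Timeline: | P6 0-10 | P1 10-12 | P4 12-18 | P5 18-24 | P2 24-31 | P3 31-41 |
Completion: P1=12  P2=31  P3=41  P4=18  P5=24  P6=10
Waiting(P6) = turnaround − burst = 10 − 10 = 0

0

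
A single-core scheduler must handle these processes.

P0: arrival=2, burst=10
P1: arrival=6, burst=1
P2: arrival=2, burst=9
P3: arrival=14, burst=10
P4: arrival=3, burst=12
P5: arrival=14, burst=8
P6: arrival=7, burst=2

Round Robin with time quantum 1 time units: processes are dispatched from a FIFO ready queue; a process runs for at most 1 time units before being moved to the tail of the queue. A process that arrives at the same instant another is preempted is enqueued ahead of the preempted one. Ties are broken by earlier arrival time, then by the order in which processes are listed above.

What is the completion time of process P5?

51

Gantt: | idle 0-2 | P0 2-3 | P2 3-4 | P4 4-5 | P0 5-6 | P2 6-7 | P4 7-8 | P1 8-9 | P0 9-10 | P6 10-11 | P2 11-12 | P4 12-13 | P0 13-14 | P6 14-15 | P2 15-16 | P4 16-17 | P3 17-18 | P5 18-19 | P0 19-20 | P2 20-21 | P4 21-22 | P3 22-23 | P5 23-24 | P0 24-25 | P2 25-26 | P4 26-27 | P3 27-28 | P5 28-29 | P0 29-30 | P2 30-31 | P4 31-32 | P3 32-33 | P5 33-34 | P0 34-35 | P2 35-36 | P4 36-37 | P3 37-38 | P5 38-39 | P0 39-40 | P2 40-41 | P4 41-42 | P3 42-43 | P5 43-44 | P0 44-45 | P4 45-46 | P3 46-47 | P5 47-48 | P4 48-49 | P3 49-50 | P5 50-51 | P4 51-52 | P3 52-54 |
Completion: P0=45  P1=9  P2=41  P3=54  P4=52  P5=51  P6=15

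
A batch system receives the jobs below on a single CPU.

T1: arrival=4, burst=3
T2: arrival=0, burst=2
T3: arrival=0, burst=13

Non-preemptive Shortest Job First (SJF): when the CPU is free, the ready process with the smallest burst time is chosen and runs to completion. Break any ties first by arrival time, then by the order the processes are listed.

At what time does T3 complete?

Schedule: | T2 0-2 | T3 2-15 | T1 15-18 |
Completion: T1=18  T2=2  T3=15
Turnaround (C−A): T1=14  T2=2  T3=15

15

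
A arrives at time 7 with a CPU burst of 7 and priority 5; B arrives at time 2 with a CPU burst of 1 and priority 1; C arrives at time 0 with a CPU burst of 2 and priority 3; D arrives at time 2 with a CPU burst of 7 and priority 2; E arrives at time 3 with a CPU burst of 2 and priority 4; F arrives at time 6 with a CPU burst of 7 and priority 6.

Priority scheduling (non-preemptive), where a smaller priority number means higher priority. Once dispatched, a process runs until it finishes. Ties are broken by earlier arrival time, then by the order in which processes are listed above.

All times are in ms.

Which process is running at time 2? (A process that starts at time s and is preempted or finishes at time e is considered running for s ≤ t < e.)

B

Timeline: | C 0-2 | B 2-3 | D 3-10 | E 10-12 | A 12-19 | F 19-26 |
Completion: A=19  B=3  C=2  D=10  E=12  F=26
Turnaround (C−A): A=12  B=1  C=2  D=8  E=9  F=20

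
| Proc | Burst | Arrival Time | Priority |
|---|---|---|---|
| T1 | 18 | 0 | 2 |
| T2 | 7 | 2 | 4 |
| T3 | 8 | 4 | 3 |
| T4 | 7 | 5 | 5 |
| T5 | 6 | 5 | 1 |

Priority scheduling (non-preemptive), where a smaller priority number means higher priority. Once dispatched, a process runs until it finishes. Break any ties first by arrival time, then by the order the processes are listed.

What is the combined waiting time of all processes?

97

Timeline: | T1 0-18 | T5 18-24 | T3 24-32 | T2 32-39 | T4 39-46 |
Completion: T1=18  T2=39  T3=32  T4=46  T5=24
Turnaround (C−A): T1=18  T2=37  T3=28  T4=41  T5=19
Waiting = turnaround − burst: T1=0, T2=30, T3=20, T4=34, T5=13
Total waiting = 0 + 30 + 20 + 34 + 13 = 97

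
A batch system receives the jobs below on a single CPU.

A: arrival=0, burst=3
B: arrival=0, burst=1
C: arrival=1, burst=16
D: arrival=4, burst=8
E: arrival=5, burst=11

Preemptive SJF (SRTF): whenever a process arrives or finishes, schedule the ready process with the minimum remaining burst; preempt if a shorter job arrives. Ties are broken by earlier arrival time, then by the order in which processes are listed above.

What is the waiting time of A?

1

Timeline: | B 0-1 | A 1-4 | D 4-12 | E 12-23 | C 23-39 |
Completion: A=4  B=1  C=39  D=12  E=23
Turnaround (C−A): A=4  B=1  C=38  D=8  E=18
Waiting(A) = turnaround − burst = 4 − 3 = 1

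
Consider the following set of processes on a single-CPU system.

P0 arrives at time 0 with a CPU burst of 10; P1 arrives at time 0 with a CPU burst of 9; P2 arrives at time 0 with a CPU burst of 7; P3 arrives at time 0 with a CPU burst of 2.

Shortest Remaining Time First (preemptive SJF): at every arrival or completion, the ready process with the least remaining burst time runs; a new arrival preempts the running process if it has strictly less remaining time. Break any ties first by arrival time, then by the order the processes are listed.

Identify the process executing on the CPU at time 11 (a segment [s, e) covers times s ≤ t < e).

P1

Schedule: | P3 0-2 | P2 2-9 | P1 9-18 | P0 18-28 |
Completion: P0=28  P1=18  P2=9  P3=2
Turnaround (C−A): P0=28  P1=18  P2=9  P3=2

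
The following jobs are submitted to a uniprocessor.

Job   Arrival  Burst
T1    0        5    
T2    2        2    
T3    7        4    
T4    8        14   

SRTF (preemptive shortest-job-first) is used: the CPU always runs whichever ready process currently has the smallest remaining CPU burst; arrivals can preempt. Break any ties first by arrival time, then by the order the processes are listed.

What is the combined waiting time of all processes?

Timeline: | T1 0-2 | T2 2-4 | T1 4-7 | T3 7-11 | T4 11-25 |
Completion: T1=7  T2=4  T3=11  T4=25
Turnaround (C−A): T1=7  T2=2  T3=4  T4=17
Waiting = turnaround − burst: T1=2, T2=0, T3=0, T4=3
Total waiting = 2 + 0 + 0 + 3 = 5

5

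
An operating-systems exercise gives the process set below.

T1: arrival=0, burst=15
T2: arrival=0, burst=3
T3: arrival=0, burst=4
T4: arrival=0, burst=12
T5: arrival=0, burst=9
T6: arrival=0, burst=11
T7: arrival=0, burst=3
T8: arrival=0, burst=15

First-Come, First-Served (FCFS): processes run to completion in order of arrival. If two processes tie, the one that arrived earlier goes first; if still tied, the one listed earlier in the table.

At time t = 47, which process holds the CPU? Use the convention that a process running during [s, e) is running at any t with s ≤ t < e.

Timeline: | T1 0-15 | T2 15-18 | T3 18-22 | T4 22-34 | T5 34-43 | T6 43-54 | T7 54-57 | T8 57-72 |
Completion: T1=15  T2=18  T3=22  T4=34  T5=43  T6=54  T7=57  T8=72

T6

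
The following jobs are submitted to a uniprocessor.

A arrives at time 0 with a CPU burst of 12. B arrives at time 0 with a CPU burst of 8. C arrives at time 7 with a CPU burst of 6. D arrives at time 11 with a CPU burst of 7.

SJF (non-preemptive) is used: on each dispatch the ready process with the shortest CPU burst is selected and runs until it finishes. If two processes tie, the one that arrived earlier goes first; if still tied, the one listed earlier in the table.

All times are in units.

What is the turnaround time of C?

7

Gantt: | B 0-8 | C 8-14 | D 14-21 | A 21-33 |
Completion: A=33  B=8  C=14  D=21
Turnaround(C) = completion − arrival = 14 − 7 = 7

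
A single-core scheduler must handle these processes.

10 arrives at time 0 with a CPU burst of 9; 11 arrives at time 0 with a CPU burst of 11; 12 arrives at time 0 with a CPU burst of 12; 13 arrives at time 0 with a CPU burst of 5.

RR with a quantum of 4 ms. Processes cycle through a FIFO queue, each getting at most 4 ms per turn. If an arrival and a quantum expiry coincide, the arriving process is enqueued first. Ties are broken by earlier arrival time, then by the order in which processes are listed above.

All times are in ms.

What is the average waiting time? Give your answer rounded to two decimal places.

23.00

Timeline: | 10 0-4 | 11 4-8 | 12 8-12 | 13 12-16 | 10 16-20 | 11 20-24 | 12 24-28 | 13 28-29 | 10 29-30 | 11 30-33 | 12 33-37 |
Completion: 10=30  11=33  12=37  13=29
Waiting times: 10=21, 11=22, 12=25, 13=24
Average waiting = (21+22+25+24) / 4 = 92/4 = 23.00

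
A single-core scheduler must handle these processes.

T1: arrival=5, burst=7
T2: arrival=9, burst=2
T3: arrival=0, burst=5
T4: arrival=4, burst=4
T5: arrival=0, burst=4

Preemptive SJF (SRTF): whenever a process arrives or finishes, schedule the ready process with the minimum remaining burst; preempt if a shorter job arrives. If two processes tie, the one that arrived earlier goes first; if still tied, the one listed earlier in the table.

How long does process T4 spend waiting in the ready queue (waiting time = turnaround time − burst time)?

0

Gantt: | T5 0-4 | T4 4-8 | T3 8-9 | T2 9-11 | T3 11-15 | T1 15-22 |
Completion: T1=22  T2=11  T3=15  T4=8  T5=4
Turnaround (C−A): T1=17  T2=2  T3=15  T4=4  T5=4
Waiting(T4) = turnaround − burst = 4 − 4 = 0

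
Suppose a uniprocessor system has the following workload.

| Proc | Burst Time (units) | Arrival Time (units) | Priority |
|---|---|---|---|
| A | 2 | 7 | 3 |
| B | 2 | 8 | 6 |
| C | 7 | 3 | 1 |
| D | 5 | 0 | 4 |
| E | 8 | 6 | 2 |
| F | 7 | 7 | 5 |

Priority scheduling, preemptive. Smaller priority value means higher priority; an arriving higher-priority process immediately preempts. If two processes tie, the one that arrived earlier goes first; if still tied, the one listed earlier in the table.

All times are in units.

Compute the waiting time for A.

Schedule: | D 0-3 | C 3-10 | E 10-18 | A 18-20 | D 20-22 | F 22-29 | B 29-31 |
Completion: A=20  B=31  C=10  D=22  E=18  F=29
Turnaround (C−A): A=13  B=23  C=7  D=22  E=12  F=22
Waiting(A) = turnaround − burst = 13 − 2 = 11

11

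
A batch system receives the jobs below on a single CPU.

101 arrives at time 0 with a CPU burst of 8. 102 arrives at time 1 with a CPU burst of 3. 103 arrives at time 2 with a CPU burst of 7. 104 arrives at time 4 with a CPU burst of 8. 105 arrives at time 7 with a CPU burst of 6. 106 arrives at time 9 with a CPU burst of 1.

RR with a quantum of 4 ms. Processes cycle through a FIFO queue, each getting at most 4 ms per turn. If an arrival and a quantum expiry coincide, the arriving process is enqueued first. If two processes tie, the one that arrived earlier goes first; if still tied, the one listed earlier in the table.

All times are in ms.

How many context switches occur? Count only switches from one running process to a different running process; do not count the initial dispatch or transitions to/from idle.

Schedule: | 101 0-4 | 102 4-7 | 103 7-11 | 104 11-15 | 101 15-19 | 105 19-23 | 106 23-24 | 103 24-27 | 104 27-31 | 105 31-33 |
Completion: 101=19  102=7  103=27  104=31  105=33  106=24
Turnaround (C−A): 101=19  102=6  103=25  104=27  105=26  106=15

9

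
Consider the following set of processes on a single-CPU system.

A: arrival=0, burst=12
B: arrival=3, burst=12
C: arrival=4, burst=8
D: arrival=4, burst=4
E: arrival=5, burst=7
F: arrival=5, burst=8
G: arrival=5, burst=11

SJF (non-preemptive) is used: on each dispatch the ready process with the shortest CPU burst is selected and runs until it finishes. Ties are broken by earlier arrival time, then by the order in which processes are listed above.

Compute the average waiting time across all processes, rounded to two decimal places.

Gantt: | A 0-12 | D 12-16 | E 16-23 | C 23-31 | F 31-39 | G 39-50 | B 50-62 |
Completion: A=12  B=62  C=31  D=16  E=23  F=39  G=50
Turnaround (C−A): A=12  B=59  C=27  D=12  E=18  F=34  G=45
Waiting times: A=0, B=47, C=19, D=8, E=11, F=26, G=34
Average waiting = (0+47+19+8+11+26+34) / 7 = 145/7 = 20.71

20.71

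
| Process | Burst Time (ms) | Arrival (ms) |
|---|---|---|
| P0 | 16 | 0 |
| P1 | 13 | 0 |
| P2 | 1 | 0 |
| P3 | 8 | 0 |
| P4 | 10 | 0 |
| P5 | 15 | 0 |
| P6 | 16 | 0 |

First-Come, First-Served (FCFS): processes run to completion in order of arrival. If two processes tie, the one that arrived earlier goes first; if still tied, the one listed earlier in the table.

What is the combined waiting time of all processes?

Timeline: | P0 0-16 | P1 16-29 | P2 29-30 | P3 30-38 | P4 38-48 | P5 48-63 | P6 63-79 |
Completion: P0=16  P1=29  P2=30  P3=38  P4=48  P5=63  P6=79
Turnaround (C−A): P0=16  P1=29  P2=30  P3=38  P4=48  P5=63  P6=79
Waiting = turnaround − burst: P0=0, P1=16, P2=29, P3=30, P4=38, P5=48, P6=63
Total waiting = 0 + 16 + 29 + 30 + 38 + 48 + 63 = 224

224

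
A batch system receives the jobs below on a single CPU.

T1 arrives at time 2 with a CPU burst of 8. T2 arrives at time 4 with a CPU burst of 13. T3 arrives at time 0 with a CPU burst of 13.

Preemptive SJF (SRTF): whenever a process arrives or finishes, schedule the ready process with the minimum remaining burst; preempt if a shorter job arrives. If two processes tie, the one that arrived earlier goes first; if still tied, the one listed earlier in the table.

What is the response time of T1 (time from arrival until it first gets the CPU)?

Timeline: | T3 0-2 | T1 2-10 | T3 10-21 | T2 21-34 |
Completion: T1=10  T2=34  T3=21
Response(T1) = first start − arrival = 2 − 2 = 0

0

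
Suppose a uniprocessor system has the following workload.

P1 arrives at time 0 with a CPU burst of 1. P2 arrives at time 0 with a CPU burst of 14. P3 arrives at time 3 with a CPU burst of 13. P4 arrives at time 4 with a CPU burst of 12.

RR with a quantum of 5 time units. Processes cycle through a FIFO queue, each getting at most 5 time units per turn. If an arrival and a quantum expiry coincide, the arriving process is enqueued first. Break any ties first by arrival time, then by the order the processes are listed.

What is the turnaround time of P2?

Gantt: | P1 0-1 | P2 1-6 | P3 6-11 | P4 11-16 | P2 16-21 | P3 21-26 | P4 26-31 | P2 31-35 | P3 35-38 | P4 38-40 |
Completion: P1=1  P2=35  P3=38  P4=40
Turnaround(P2) = completion − arrival = 35 − 0 = 35

35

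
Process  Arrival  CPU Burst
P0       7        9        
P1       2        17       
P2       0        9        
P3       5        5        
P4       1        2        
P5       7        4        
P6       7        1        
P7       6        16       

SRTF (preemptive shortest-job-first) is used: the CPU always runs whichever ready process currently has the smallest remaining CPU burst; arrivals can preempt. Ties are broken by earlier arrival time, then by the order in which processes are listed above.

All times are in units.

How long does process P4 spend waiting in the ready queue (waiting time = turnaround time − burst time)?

0

Timeline: | P2 0-1 | P4 1-3 | P2 3-5 | P3 5-7 | P6 7-8 | P3 8-11 | P5 11-15 | P2 15-21 | P0 21-30 | P7 30-46 | P1 46-63 |
Completion: P0=30  P1=63  P2=21  P3=11  P4=3  P5=15  P6=8  P7=46
Turnaround (C−A): P0=23  P1=61  P2=21  P3=6  P4=2  P5=8  P6=1  P7=40
Waiting(P4) = turnaround − burst = 2 − 2 = 0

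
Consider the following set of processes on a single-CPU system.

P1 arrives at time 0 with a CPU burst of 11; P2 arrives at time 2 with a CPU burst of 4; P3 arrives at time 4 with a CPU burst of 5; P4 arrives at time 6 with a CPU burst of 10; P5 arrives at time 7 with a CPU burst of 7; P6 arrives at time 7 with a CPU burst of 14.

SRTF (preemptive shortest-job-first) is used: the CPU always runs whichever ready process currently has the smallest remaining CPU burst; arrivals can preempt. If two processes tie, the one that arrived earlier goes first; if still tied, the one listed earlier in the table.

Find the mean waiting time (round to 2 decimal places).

Gantt: | P1 0-2 | P2 2-6 | P3 6-11 | P5 11-18 | P1 18-27 | P4 27-37 | P6 37-51 |
Completion: P1=27  P2=6  P3=11  P4=37  P5=18  P6=51
Turnaround (C−A): P1=27  P2=4  P3=7  P4=31  P5=11  P6=44
Waiting times: P1=16, P2=0, P3=2, P4=21, P5=4, P6=30
Average waiting = (16+0+2+21+4+30) / 6 = 73/6 = 12.17

12.17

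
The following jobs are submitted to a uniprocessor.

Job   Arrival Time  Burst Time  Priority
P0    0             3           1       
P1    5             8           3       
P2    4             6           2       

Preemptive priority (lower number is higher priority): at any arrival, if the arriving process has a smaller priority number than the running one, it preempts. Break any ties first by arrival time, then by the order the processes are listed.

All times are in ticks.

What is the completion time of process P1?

18

Gantt: | P0 0-3 | idle 3-4 | P2 4-10 | P1 10-18 |
Completion: P0=3  P1=18  P2=10
Turnaround (C−A): P0=3  P1=13  P2=6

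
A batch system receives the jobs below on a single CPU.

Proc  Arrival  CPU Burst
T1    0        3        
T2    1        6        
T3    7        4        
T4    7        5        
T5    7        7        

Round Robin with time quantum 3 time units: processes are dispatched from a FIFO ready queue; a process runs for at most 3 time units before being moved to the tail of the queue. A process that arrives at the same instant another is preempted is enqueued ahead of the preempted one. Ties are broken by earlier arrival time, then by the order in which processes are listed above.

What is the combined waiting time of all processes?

30

Gantt: | T1 0-3 | T2 3-9 | T3 9-12 | T4 12-15 | T5 15-18 | T3 18-19 | T4 19-21 | T5 21-25 |
Completion: T1=3  T2=9  T3=19  T4=21  T5=25
Turnaround (C−A): T1=3  T2=8  T3=12  T4=14  T5=18
Waiting = turnaround − burst: T1=0, T2=2, T3=8, T4=9, T5=11
Total waiting = 0 + 2 + 8 + 9 + 11 = 30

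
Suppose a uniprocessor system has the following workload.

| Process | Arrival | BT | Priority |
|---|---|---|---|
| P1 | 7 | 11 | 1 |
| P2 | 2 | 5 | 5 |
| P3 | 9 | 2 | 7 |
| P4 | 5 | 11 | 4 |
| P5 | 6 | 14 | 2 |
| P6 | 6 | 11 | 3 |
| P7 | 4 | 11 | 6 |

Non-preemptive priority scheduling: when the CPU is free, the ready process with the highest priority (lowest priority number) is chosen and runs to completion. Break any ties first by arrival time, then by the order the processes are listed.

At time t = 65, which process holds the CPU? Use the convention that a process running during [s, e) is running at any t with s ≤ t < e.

P3

Timeline: | idle 0-2 | P2 2-7 | P1 7-18 | P5 18-32 | P6 32-43 | P4 43-54 | P7 54-65 | P3 65-67 |
Completion: P1=18  P2=7  P3=67  P4=54  P5=32  P6=43  P7=65
Turnaround (C−A): P1=11  P2=5  P3=58  P4=49  P5=26  P6=37  P7=61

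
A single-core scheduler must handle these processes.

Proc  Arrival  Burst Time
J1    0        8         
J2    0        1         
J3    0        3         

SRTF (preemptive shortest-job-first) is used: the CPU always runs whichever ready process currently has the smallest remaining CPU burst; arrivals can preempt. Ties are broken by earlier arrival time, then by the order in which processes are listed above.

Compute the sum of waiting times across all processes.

5

Gantt: | J2 0-1 | J3 1-4 | J1 4-12 |
Completion: J1=12  J2=1  J3=4
Turnaround (C−A): J1=12  J2=1  J3=4
Waiting = turnaround − burst: J1=4, J2=0, J3=1
Total waiting = 4 + 0 + 1 = 5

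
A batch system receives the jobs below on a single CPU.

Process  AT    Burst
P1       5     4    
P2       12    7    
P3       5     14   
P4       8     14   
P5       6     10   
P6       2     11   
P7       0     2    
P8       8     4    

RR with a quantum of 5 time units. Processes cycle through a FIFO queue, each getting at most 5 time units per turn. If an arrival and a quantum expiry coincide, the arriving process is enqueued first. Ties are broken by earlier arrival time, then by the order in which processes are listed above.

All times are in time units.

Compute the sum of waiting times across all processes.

223

Gantt: | P7 0-2 | P6 2-7 | P1 7-11 | P3 11-16 | P5 16-21 | P6 21-26 | P4 26-31 | P8 31-35 | P2 35-40 | P3 40-45 | P5 45-50 | P6 50-51 | P4 51-56 | P2 56-58 | P3 58-62 | P4 62-66 |
Completion: P1=11  P2=58  P3=62  P4=66  P5=50  P6=51  P7=2  P8=35
Waiting = turnaround − burst: P1=2, P2=39, P3=43, P4=44, P5=34, P6=38, P7=0, P8=23
Total waiting = 2 + 39 + 43 + 44 + 34 + 38 + 0 + 23 = 223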